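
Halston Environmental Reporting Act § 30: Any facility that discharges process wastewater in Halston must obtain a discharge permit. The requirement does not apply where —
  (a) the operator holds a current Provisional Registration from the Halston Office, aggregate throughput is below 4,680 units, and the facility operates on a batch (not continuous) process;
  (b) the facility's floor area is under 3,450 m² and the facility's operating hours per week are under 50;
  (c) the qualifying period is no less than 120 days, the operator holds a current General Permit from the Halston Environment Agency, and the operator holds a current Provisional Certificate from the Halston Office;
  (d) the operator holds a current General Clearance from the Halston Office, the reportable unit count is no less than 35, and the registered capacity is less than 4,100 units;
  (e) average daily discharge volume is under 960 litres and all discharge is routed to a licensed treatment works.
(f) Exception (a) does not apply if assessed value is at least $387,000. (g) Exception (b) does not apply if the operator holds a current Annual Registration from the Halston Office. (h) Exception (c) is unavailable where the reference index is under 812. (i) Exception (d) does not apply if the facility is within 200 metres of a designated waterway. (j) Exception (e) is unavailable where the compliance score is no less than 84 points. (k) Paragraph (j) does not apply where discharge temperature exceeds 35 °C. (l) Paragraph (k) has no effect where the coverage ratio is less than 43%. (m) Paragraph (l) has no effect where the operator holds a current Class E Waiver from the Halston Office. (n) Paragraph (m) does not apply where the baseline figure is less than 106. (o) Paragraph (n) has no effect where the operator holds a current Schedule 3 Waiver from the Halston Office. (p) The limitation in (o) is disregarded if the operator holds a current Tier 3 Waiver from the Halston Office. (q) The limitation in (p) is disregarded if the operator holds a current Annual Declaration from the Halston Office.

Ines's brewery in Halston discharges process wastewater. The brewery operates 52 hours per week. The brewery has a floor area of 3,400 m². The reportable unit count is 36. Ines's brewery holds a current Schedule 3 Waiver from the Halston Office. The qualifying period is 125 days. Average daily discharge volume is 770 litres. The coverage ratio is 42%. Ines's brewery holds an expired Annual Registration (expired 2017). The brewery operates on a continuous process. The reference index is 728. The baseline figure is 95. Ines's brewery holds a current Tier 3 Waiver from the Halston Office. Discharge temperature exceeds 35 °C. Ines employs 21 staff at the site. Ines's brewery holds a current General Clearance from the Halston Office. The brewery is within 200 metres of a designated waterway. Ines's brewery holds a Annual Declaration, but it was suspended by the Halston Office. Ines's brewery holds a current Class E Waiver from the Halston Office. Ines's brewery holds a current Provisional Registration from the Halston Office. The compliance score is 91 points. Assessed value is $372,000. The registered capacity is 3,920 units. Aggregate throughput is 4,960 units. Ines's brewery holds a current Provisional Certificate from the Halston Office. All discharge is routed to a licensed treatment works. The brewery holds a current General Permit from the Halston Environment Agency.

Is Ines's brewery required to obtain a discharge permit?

Exception (a) requires that aggregate throughput is below 4,680 units; but aggregate throughput is 4,960 units, not below 4,680 units, so (a) is unavailable.
Exception (b) fails — the facility's operating hours per week are 52, not under 50.
Exception (c): the qualifying period is 125 days, meeting the 120 days threshold; a current General Permit is held; a current Provisional Certificate is held — every condition holds. Turning to paragraph (h): (h) operates — the reference index is 728, under the 812 limit. (c) is therefore removed.
Exception (d) is satisfied on its face — a current General Clearance is held; the reportable unit count is 36, meeting the 35 threshold; the registered capacity is 3,920 units, less than the 4,100 units limit. Turning to paragraph (i): (i) operates against (d): the brewery is within 200 m of a designated waterway. (d) is therefore removed.
Exception (e)'s conditions are all satisfied: average daily discharge volume is 770 litres, under the 960 litres limit; discharge is routed to a licensed treatment works. However, paragraphs (j)–(q) must be considered: (j) is engaged — the compliance score is 91 points, meeting the 84 points threshold. (k) would limit (j) — discharge temperature exceeds 35 °C — but (l) sets (k) aside: (l) operates against (k): the coverage ratio is 42%, less than the 43% limit. (m) is engaged (a current Class E Waiver is held), but is displaced by (n): (n) operates against (m): the baseline figure is 95, less than the 106 limit. (o) would limit (n) — a current Schedule 3 Waiver is held — but (p) sets (o) aside: (p) operates against (o): a current Tier 3 Waiver is held. (q), which would lift (p), does not operate here — the Annual Declaration is not current. (e) is therefore removed.
No exception is made out. Ines's brewery falls within the general rule.

Yes — Ines's brewery must obtain a discharge permit.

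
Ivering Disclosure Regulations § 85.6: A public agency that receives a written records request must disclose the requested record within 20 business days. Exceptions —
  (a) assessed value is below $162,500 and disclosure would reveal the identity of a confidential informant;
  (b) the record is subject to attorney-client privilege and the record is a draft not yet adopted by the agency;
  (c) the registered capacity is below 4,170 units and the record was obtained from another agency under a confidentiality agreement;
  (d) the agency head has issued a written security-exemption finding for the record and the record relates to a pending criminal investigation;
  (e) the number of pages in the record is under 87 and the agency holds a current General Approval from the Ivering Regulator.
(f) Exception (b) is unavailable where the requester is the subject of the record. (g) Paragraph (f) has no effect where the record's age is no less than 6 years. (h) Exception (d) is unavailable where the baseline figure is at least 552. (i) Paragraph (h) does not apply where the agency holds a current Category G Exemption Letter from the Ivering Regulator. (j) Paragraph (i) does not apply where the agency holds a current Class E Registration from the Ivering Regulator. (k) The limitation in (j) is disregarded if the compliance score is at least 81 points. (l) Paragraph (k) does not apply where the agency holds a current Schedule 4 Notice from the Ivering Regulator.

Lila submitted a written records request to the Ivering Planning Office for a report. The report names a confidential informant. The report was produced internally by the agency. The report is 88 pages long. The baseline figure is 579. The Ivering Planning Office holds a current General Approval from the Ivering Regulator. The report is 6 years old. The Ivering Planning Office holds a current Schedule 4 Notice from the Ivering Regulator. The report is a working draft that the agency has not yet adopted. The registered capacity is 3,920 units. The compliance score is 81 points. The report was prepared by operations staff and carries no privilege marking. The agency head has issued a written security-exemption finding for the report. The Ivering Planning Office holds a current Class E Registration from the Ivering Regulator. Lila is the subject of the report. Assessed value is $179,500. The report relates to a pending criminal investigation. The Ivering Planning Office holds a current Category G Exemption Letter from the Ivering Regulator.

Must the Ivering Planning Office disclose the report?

Yes — the Ivering Planning Office must disclose the report.

Exception (a) requires that assessed value is below $162,500; but assessed value is $179,500, not below $162,500, so (a) is unavailable.
Exception (b) fails — the report carries no privilege marking.
Exception (c) requires that the record was obtained from another agency under a confidentiality agreement; but the report was produced internally, so (c) is unavailable.
All of (d)'s requirements are met (a written security-exemption finding has been issued; the report relates to a pending investigation). Turning to paragraphs (h)–(l): (h) is triggered — the baseline figure is 579, meeting the 552 threshold. (i) would limit (h) — a current Category G Exemption Letter is held — but (j) sets (i) aside: (j) is triggered — a current Class E Registration is held. (k) would limit (j) — the compliance score is 81 points, meeting the 81 points threshold — but (l) sets (k) aside: (l) operates against (k): a current Schedule 4 Notice is held. So (d) is unavailable.
Exception (e) requires that the number of pages in the record is under 87; but the number of pages in the record is 88, not under 87, so (e) is unavailable.
Every exception is unavailable, so the rule governs.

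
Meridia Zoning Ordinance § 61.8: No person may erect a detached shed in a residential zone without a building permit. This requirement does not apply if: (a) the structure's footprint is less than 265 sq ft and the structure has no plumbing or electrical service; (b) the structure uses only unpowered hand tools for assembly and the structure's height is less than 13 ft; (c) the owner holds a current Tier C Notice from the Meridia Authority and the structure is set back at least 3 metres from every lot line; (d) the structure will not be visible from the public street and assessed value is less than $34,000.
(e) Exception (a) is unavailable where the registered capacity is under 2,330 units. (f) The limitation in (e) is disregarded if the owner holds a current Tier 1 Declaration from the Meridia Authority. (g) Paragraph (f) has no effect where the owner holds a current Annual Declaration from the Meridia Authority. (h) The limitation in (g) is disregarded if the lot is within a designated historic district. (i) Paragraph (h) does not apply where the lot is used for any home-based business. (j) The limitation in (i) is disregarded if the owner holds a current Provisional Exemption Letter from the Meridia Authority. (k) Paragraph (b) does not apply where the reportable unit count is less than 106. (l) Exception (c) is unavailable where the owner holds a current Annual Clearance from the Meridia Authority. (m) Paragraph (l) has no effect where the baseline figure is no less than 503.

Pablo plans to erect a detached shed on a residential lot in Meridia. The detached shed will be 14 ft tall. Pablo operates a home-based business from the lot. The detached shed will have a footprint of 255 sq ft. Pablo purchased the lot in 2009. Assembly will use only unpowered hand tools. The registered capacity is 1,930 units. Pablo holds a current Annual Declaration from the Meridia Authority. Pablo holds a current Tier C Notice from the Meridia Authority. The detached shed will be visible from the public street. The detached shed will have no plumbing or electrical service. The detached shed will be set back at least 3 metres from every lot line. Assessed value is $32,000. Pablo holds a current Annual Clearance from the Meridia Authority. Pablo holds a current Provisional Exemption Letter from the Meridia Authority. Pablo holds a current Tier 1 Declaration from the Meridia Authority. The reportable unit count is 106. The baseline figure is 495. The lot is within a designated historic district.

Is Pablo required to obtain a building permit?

Exception (a) is satisfied on its face — the structure's footprint is 255 sq ft, less than the 265 sq ft limit; there is no plumbing or electrical service. Under paragraphs (e)–(j): (e) would limit (a) — the registered capacity is 1,930 units, under the 2,330 units limit — but (f) sets (e) aside: (f) is triggered — a current Tier 1 Declaration is held. (g) operates (a current Annual Declaration is held), but is itself disapplied by (h): (h) applies — the lot is in a historic district. (i) is engaged (a home-based business operates on the lot), but is displaced by (j): (j) applies — a current Provisional Exemption Letter is held. So (a) applies.
Exception (b) requires that the structure's height is less than 13 ft; but the structure's height is 14 ft, not less than 13 ft, so (b) is unavailable.
Exception (c) is satisfied on its face — a current Tier C Notice is held; the setback is at least 3 m on every side. But applying paragraphs (l)–(m): (l) operates against (c): a current Annual Clearance is held. (m) does not operate here (the baseline figure is 495, short of 503), so (l) stands. Exception (c) does not apply.
Exception (d) requires that the structure will not be visible from the public street; but the structure will be visible from the street, so (d) is unavailable.

No — exception (a) applies; Pablo does not need a building permit.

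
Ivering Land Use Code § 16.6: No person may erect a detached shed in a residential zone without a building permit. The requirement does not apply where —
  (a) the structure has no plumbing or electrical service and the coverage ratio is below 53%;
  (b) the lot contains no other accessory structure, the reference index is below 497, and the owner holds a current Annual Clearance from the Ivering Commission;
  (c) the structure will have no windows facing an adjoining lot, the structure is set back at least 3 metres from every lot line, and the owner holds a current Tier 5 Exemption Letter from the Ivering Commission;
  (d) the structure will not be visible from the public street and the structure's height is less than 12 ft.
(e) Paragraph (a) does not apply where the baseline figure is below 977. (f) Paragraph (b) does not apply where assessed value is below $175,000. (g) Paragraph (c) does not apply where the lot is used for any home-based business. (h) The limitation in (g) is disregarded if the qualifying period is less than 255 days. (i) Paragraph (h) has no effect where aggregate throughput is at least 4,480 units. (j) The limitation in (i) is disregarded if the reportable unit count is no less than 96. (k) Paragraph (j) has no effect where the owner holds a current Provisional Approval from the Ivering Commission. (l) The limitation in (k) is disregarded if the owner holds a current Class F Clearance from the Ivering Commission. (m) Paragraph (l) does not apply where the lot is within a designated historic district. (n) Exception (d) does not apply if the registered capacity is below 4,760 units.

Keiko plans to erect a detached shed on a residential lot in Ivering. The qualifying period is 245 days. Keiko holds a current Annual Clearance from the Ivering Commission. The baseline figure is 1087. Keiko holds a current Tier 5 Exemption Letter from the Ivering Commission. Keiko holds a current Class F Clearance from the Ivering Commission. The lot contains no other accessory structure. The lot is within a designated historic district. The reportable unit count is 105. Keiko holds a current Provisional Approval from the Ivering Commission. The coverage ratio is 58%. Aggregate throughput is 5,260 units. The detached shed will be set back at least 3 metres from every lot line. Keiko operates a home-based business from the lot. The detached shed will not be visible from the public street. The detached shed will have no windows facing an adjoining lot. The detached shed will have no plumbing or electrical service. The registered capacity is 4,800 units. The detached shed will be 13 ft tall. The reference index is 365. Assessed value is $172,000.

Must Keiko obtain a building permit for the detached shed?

Exception (a) fails — the coverage ratio is 58%, not below 53%.
All of (b)'s requirements are met (the lot has no other accessory structure; the reference index is 365, below the 497 limit; a current Annual Clearance is held). But: (f) is engaged — assessed value is $172,000, below the $175,000 limit. (b) is therefore removed.
Exception (c)'s conditions are all satisfied: no windows face an adjoining lot; the setback is at least 3 m on every side; a current Tier 5 Exemption Letter is held. But applying paragraphs (g)–(m): (g) is triggered — a home-based business operates on the lot. (h) would limit (g) — the qualifying period is 245 days, less than the 255 days limit — but (i) sets (h) aside: (i) applies — aggregate throughput is 5,260 units, meeting the 4,480 units threshold. (j) would limit (i) — the reportable unit count is 105, meeting the 96 threshold — but (k) sets (j) aside: (k) operates against (j): a current Provisional Approval is held. (l) operates (a current Class F Clearance is held), but is set aside by (m): (m) operates against (l): the lot is in a historic district. Exception (c) does not apply.
Exception (d) does not apply: the structure's height is 13 ft, not less than 12 ft.
No exception displaces § 16.6.

Yes — Keiko must obtain a building permit.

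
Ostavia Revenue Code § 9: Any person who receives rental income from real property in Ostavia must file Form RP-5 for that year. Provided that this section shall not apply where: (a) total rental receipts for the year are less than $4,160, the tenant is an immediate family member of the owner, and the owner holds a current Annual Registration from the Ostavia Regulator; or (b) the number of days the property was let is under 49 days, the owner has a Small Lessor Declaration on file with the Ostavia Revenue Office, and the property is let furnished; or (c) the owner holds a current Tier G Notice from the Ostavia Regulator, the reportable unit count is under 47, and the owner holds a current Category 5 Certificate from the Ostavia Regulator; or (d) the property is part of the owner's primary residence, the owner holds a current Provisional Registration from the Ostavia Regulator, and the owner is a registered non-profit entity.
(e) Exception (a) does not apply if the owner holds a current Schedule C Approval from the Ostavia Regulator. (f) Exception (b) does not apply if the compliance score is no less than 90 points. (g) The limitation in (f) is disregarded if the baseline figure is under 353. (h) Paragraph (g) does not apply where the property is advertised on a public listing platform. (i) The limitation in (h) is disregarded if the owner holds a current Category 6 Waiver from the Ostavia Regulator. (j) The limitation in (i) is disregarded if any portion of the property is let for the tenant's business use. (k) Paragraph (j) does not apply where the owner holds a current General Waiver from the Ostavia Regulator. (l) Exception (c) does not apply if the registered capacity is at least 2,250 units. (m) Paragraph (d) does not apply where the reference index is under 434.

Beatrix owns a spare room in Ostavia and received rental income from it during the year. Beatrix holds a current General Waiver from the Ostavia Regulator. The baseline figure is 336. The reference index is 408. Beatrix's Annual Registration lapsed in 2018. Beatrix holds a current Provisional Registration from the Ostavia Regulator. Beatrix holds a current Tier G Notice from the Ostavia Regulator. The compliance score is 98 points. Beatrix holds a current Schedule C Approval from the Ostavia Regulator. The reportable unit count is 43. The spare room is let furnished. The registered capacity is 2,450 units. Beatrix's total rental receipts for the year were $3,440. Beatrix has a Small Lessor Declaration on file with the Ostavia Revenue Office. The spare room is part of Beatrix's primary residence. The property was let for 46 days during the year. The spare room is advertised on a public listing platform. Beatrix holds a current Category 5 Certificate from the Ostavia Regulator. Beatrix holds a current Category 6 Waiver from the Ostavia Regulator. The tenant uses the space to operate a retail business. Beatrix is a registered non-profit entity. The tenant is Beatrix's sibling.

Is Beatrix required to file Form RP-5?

Exception (a) fails — no current Annual Registration is held.
Exception (b): the number of days the property was let is 46 days, under the 49 days limit; a Small Lessor Declaration is on file; the property is let furnished — every condition holds. As to paragraphs (f)–(k): (f) applies (the compliance score is 98 points, meeting the 90 points threshold), but is overridden by (g): (g) operates against (f): the baseline figure is 336, under the 353 limit. (h) is engaged (the property is publicly advertised), but yields to (i): (i) applies — a current Category 6 Waiver is held. (j) applies (the space is let for business use), but is itself disapplied by (k): (k) operates — a current General Waiver is held. So (b) applies.
Exception (c)'s conditions are all satisfied: a current Tier G Notice is held; the reportable unit count is 43, under the 47 limit; a current Category 5 Certificate is held. But applying paragraph (l): (l) operates against (c): the registered capacity is 2,450 units, meeting the 2,250 units threshold. (c) is therefore removed.
Exception (d) is satisfied on its face — the spare room is part of the primary residence; a current Provisional Registration is held; Beatrix is a registered non-profit. However, paragraph (m) must be considered: (m) operates against (d): the reference index is 408, under the 434 limit. (d) is therefore removed.

No — exception (b) applies; Beatrix is not required to file Form RP-5.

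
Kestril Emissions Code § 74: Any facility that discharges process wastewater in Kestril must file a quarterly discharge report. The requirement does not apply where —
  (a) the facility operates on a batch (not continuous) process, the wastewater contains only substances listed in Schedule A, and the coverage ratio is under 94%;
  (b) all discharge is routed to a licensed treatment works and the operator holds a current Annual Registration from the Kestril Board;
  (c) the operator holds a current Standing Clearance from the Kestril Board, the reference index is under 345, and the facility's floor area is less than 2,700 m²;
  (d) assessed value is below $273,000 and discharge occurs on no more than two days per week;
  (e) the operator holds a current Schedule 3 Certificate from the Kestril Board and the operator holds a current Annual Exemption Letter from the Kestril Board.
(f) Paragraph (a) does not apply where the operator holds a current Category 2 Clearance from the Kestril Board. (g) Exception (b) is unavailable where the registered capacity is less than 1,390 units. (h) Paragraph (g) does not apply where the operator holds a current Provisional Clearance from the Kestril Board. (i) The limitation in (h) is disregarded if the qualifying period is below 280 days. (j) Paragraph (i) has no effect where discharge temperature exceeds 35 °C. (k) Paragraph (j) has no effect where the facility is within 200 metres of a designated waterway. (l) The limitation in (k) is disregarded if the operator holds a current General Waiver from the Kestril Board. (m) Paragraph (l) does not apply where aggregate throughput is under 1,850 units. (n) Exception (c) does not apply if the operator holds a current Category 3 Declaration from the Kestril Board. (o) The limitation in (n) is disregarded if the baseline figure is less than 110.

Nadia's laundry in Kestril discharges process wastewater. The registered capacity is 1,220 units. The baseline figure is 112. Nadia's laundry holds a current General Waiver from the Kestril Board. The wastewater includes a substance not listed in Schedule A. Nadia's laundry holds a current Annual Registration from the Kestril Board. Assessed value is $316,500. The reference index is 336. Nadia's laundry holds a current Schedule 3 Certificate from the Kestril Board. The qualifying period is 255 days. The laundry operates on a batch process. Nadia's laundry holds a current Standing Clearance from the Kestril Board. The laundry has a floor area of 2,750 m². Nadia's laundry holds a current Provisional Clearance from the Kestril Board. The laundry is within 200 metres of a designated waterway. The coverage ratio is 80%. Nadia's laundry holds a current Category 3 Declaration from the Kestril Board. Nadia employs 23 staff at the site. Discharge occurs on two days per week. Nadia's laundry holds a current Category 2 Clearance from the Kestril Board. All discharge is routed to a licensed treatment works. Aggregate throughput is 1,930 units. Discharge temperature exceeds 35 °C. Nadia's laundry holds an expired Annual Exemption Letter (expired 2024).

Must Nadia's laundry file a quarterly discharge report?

Exception (a) fails — the wastewater includes a non-Schedule-A substance.
Exception (b): discharge is routed to a licensed treatment works; a current Annual Registration is held — every condition holds. Under paragraphs (g)–(m): (g) is triggered (the registered capacity is 1,220 units, less than the 1,390 units limit), but is displaced by (h): (h) operates against (g): a current Provisional Clearance is held. (i) would limit (h) — the qualifying period is 255 days, below the 280 days limit — but (j) sets (i) aside: (j) operates — discharge temperature exceeds 35 °C. (k) is triggered (the laundry is within 200 m of a designated waterway), but is itself disapplied by (l): (l) operates against (k): a current General Waiver is held. (m) is not triggered (aggregate throughput is 1,930 units, not under 1,850 units), so (l) stands. (b) remains available.
Exception (c) does not apply: the facility's floor area is 2,750 m², not less than 2,700 m².
Exception (d) does not apply: assessed value is $316,500, not below $273,000.
Exception (e) does not apply: there is no Annual Exemption Letter in force.

No — exception (b) applies; Nadia's laundry is not required to file a quarterly discharge report.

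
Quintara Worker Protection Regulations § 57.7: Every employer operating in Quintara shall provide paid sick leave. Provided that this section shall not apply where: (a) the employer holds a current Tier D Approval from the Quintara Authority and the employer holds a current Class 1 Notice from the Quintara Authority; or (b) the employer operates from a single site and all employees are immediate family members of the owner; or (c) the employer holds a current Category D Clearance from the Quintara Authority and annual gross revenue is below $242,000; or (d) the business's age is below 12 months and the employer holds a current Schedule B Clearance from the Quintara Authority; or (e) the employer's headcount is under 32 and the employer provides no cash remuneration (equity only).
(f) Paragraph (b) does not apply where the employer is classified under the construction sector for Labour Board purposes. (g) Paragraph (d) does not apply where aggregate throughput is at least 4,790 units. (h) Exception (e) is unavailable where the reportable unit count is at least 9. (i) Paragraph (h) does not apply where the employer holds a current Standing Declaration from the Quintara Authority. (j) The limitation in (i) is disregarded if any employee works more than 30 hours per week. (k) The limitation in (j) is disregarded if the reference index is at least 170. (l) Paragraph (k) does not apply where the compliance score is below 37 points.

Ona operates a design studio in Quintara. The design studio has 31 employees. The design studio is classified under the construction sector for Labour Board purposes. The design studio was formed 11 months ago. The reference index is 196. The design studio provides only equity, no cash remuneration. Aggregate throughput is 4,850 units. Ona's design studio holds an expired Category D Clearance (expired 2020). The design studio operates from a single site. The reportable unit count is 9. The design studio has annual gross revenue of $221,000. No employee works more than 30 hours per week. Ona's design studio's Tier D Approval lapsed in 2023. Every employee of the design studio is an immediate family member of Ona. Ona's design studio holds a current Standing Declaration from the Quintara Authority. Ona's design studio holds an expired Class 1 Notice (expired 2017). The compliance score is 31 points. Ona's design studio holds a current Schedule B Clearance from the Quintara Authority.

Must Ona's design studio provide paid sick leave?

Exception (a) fails — there is no Tier D Approval in force.
Exception (b) is satisfied on its face — the employer operates from a single site; every employee is an immediate family member. But applying paragraph (f): (f) applies — the design studio is classified under the construction sector. So (b) is unavailable.
Exception (c) requires that the employer holds a current Category D Clearance from the Quintara Authority; but the Category D Clearance is not current, so (c) is unavailable.
Exception (d) is satisfied on its face — the business's age is 11 months, below the 12 months limit; a current Schedule B Clearance is held. But applying paragraph (g): (g) operates against (d): aggregate throughput is 4,850 units, meeting the 4,790 units threshold. (d) is therefore removed.
Exception (e)'s conditions are all satisfied: the employer's headcount is 31, under the 32 limit; remuneration is equity-only. Considering the limiting provisions: (h) is triggered (the reportable unit count is 9, meeting the 9 threshold), but is overridden by (i): (i) operates against (h): a current Standing Declaration is held. (j), which would lift (i), is not triggered — no employee exceeds 30 hours/week. So (e) applies.

No — exception (e) applies; Ona's design studio is not required to provide paid sick leave.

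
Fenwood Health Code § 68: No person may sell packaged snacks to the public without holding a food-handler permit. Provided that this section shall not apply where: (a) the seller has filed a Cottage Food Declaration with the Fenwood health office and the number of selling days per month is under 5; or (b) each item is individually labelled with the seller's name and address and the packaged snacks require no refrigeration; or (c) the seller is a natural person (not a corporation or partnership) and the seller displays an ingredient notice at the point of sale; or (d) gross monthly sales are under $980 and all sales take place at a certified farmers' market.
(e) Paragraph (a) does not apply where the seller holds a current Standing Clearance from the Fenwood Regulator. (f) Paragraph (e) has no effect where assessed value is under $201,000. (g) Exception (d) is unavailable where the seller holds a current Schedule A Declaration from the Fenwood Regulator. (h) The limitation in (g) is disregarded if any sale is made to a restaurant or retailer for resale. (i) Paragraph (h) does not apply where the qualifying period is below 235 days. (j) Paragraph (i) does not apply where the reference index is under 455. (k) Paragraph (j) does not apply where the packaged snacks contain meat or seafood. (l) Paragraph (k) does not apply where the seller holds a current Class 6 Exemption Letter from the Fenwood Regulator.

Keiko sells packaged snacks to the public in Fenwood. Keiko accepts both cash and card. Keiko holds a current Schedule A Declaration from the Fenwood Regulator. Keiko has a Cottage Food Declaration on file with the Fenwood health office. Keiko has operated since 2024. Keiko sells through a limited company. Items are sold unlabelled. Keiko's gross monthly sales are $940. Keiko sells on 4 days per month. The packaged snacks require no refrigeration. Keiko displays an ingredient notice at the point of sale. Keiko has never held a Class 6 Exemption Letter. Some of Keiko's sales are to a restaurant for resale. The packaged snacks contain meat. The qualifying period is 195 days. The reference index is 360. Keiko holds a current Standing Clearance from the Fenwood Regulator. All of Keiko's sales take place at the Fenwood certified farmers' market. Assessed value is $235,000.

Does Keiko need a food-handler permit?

Yes — Keiko must hold a food-handler permit.

All of (a)'s requirements are met (a Cottage Food Declaration is on file; the number of selling days per month is 4, under the 5 limit). However, paragraphs (e)–(f) must be considered: (e) operates against (a): a current Standing Clearance is held. (f), which would lift (e), is not engaged — assessed value is $235,000, not under $201,000. So (a) is unavailable.
Exception (b) requires that each item is individually labelled with the seller's name and address; but items are sold unlabelled, so (b) is unavailable.
Exception (c) fails — the seller operates through a limited company.
Exception (d) is satisfied on its face — gross monthly sales are $940, under the $980 limit; all sales are at a certified farmers' market. However, paragraphs (g)–(l) must be considered: (g) operates against (d): a current Schedule A Declaration is held. (h) would limit (g) — some sales are to a restaurant for resale — but (i) sets (h) aside: (i) operates against (h): the qualifying period is 195 days, below the 235 days limit. (j) is engaged (the reference index is 360, under the 455 limit), but is set aside by (k): (k) is triggered — the packaged snacks contain meat. (l) is not triggered (no current Class 6 Exemption Letter is held), so (k) stands. Exception (d) does not apply.
Every exception is unavailable, so the rule governs.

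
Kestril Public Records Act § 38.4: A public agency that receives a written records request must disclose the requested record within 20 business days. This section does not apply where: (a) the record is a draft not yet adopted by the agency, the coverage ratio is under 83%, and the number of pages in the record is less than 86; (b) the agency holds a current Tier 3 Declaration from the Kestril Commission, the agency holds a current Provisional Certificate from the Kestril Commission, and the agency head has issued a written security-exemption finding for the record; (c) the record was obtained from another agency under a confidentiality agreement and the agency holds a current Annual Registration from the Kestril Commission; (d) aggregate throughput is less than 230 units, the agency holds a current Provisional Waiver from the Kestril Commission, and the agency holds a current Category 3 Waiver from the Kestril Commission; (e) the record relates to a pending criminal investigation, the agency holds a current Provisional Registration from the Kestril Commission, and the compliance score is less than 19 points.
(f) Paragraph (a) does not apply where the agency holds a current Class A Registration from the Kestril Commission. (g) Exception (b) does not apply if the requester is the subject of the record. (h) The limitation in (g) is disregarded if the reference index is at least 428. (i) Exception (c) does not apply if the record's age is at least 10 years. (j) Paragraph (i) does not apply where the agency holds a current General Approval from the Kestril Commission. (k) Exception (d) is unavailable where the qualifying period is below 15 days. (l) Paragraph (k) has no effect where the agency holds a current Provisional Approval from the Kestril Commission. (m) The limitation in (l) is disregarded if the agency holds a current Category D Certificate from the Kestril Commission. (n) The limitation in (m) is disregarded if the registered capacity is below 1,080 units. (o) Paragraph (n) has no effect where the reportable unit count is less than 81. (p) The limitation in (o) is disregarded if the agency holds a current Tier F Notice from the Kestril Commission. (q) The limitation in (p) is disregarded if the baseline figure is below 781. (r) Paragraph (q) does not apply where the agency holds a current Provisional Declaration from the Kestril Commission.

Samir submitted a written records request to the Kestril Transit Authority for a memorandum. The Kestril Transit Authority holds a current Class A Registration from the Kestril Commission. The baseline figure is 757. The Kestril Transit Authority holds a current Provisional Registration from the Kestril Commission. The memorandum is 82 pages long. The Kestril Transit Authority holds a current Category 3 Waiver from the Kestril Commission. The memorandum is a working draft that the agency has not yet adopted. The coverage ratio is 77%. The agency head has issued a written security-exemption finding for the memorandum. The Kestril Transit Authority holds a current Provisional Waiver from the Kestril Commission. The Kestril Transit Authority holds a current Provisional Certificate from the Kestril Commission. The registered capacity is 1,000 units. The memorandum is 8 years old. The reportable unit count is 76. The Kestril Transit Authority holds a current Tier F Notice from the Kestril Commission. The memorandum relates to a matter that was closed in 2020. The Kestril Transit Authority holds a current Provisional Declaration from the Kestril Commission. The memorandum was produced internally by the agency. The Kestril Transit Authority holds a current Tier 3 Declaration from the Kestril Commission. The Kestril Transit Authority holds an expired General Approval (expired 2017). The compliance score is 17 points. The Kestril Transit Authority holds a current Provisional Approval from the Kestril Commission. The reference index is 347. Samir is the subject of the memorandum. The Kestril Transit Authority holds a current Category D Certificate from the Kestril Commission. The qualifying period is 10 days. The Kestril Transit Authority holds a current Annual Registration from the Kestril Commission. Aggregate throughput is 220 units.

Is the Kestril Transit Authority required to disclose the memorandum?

Exception (a) is satisfied on its face — the memorandum is an unadopted draft; the coverage ratio is 77%, under the 83% limit; the number of pages in the record is 82, less than the 86 limit. Turning to paragraph (f): (f) operates — a current Class A Registration is held. So (a) is unavailable.
Exception (b) is satisfied on its face — a current Tier 3 Declaration is held; a current Provisional Certificate is held; a written security-exemption finding has been issued. But applying paragraphs (g)–(h): (g) operates against (b): Samir is the subject of the memorandum. (h) is not engaged (the reference index is 347, short of 428), so (g) stands. Exception (b) does not apply.
Exception (c) does not apply: the memorandum was produced internally.
Exception (d): aggregate throughput is 220 units, less than the 230 units limit; a current Provisional Waiver is held; a current Category 3 Waiver is held — every condition holds. Under paragraphs (k)–(r): (k) is triggered (the qualifying period is 10 days, below the 15 days limit), but yields to (l): (l) applies — a current Provisional Approval is held. (m) applies (a current Category D Certificate is held), but yields to (n): (n) applies — the registered capacity is 1,000 units, below the 1,080 units limit. (o) applies (the reportable unit count is 76, less than the 81 limit), but is displaced by (p): (p) is engaged — a current Tier F Notice is held. (q) would limit (p) — the baseline figure is 757, below the 781 limit — but (r) sets (q) aside: (r) is engaged — a current Provisional Declaration is held. Exception (d) stands.
Exception (e) requires that the record relates to a pending criminal investigation; but the memorandum relates to a closed matter, so (e) is unavailable.

No — exception (d) applies; the Kestril Transit Authority is not required to disclose the memorandum.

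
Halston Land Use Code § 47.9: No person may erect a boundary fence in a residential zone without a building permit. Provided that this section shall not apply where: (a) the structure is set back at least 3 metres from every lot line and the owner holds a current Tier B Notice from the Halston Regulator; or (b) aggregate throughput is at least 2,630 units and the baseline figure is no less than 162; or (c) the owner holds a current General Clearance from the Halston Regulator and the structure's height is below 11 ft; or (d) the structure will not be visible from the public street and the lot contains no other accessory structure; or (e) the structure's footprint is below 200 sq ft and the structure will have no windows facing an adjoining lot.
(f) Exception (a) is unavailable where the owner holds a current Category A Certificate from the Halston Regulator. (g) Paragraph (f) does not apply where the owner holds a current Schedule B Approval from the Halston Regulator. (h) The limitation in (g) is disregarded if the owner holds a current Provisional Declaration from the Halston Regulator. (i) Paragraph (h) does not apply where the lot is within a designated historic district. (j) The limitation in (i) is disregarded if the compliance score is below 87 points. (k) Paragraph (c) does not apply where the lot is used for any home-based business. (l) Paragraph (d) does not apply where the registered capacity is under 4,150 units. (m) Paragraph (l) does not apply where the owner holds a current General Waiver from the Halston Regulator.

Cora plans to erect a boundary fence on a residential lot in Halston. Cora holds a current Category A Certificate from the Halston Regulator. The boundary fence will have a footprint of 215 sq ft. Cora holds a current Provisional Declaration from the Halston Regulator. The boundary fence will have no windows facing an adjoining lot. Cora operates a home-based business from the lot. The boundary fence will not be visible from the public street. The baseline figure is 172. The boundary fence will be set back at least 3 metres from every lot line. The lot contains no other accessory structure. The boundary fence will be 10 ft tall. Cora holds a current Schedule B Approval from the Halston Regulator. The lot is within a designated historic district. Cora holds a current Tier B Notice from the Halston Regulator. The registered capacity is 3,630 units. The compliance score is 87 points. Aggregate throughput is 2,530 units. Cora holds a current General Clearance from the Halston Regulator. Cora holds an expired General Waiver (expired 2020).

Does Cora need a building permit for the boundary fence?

No — exception (a) applies; Cora does not need a building permit.

Exception (a) is satisfied on its face — the setback is at least 3 m on every side; a current Tier B Notice is held. As to paragraphs (f)–(j): (f) would limit (a) — a current Category A Certificate is held — but (g) sets (f) aside: (g) operates against (f): a current Schedule B Approval is held. (h) is engaged (a current Provisional Declaration is held), but yields to (i): (i) operates against (h): the lot is in a historic district. (j) is inapplicable (the compliance score is 87 points, not below 87 points), so (i) stands. (a) remains available.
Exception (b) requires that aggregate throughput is at least 2,630 units; but aggregate throughput is 2,530 units, short of 2,630 units, so (b) is unavailable.
Exception (c) is satisfied on its face — a current General Clearance is held; the structure's height is 10 ft, below the 11 ft limit. But: (k) is engaged — a home-based business operates on the lot. (c) is therefore removed.
All of (d)'s requirements are met (the structure will not be visible from the street; the lot has no other accessory structure). But applying paragraphs (l)–(m): (l) operates against (d): the registered capacity is 3,630 units, under the 4,150 units limit. (m) is inapplicable (the General Waiver is not current), so (l) stands. (d) is therefore removed.
Exception (e) does not apply: the structure's footprint is 215 sq ft, not below 200 sq ft.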